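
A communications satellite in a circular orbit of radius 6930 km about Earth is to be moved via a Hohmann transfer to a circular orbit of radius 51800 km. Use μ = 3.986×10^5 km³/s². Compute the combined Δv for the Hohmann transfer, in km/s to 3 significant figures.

The Hohmann ellipse has a_t = (r₁ + r₂)/2 = 29365 km.
At r₁ the circular-orbit speed is v₁ = √(μ/r₁) = 7.5841 km/s.
On the transfer ellipse at r₁, vis-viva gives v_p = √[μ(2/r₁ − 1/a_t)] = 10.073 km/s.
First burn Δv₁ = |v_p − v₁| = 2.489 km/s.
At r₂, v₂ = √(μ/r₂) = 2.774 km/s.
Transfer-orbit speed at r₂: v_a = √[μ(2/r₂ − 1/a_t)] = 1.348 km/s.
Second burn Δv₂ = |v₂ − v_a| = 1.426 km/s.
Total Δv = Δv₁ + Δv₂ = 3.915 km/s.

Δv = 3.92 km/s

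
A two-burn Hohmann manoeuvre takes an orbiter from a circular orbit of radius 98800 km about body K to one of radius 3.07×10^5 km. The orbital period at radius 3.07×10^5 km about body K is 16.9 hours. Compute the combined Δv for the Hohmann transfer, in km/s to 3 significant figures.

Δv = 22.4 km/s

From Kepler's third law T² = 4π²r³/μ at r = 3.07×10^5 km, T = 16.9 hours = 16.9 × 3600 s = 60840 s: μ = 4π²r³/T² = 3.08600×10^8 km³/s².
The Hohmann ellipse has a_t = (r₁ + r₂)/2 = 2.029×10^5 km.
Circular speed at r₁: v₁ = √(μ/r₁) = √(3.08600×10^8/98800) = 55.89 km/s.
Transfer-orbit speed at r₁ (vis-viva equation): v_p = √[μ(2/r₁ − 1/a_t)] = 68.75 km/s.
First burn Δv₁ = |v_p − v₁| = 12.86 km/s.
At r₂, v₂ = √(μ/r₂) = 31.705 km/s.
Transfer-orbit speed at r₂: v_a = √[μ(2/r₂ − 1/a_t)] = 22.124 km/s.
Second burn Δv₂ = |v₂ − v_a| = 9.581 km/s.
Total Δv = Δv₁ + Δv₂ = 22.44 km/s.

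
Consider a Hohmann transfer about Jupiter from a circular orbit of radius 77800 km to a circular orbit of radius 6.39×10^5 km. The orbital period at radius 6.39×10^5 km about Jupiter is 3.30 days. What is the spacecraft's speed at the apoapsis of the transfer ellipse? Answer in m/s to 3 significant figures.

v = 6560 m/s

From Kepler's third law T² = 4π²r³/μ at r = 6.39×10^5 km, T = 3.30 days = 3.30 × 86400 s = 2.8512×10^5 s: μ = 4π²r³/T² = 1.26709×10^8 km³/s².
The Hohmann ellipse has a_t = (r₁ + r₂)/2 = 3.584×10^5 km.
The apoapsis of the transfer ellipse is at r = 6.390×10^5 km.
From the vis-viva equation, v = √[μ(2/r − 1/a_t)] = 6.561 km/s.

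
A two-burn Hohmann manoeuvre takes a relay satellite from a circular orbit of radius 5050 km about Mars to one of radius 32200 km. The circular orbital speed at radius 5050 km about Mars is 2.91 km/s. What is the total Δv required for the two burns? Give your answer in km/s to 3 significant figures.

Δv = 1.47 km/s

From the circular-orbit relation v² = μ/r at r = 5050 km: μ = v²r = (2.91)² × 5050 = 42763.9 km³/s².
The Hohmann ellipse has a_t = (r₁ + r₂)/2 = 18625 km.
At r₁ the circular-orbit speed is v₁ = √(μ/r₁) = 2.91000 km/s.
Transfer-orbit speed at r₁ (v² = μ(2/r − 1/a)): v_p = √[μ(2/r₁ − 1/a_t)] = 3.82625 km/s.
First burn Δv₁ = |v_p − v₁| = 0.91625 km/s.
Circular speed at r₂: v₂ = √(μ/r₂) = 1.15242 km/s.
Transfer-orbit speed at r₂: v_a = √[μ(2/r₂ − 1/a_t)] = 0.600079 km/s.
Second burn Δv₂ = |v₂ − v_a| = 0.55234 km/s.
Δv = Δv₁ + Δv₂ = 0.91625 + 0.55234 = 1.469 km/s.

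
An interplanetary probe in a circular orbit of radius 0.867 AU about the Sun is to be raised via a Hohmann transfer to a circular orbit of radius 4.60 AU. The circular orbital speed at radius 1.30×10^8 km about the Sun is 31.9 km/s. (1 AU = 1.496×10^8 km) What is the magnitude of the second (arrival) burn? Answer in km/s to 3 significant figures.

Δv₂ = 6.06 km/s

From the circular-orbit relation v² = μ/r at r = 1.30×10^8 km: μ = v²r = (31.9)² × 1.30×10^8 = 1.32289×10^11 km³/s².
In km: r₁ = 0.867 × 1.496×10^8 = 1.297032×10^8 km; r₂ = 4.60 × 1.496×10^8 = 6.8816×10^8 km.
The Hohmann ellipse has a_t = (r₁ + r₂)/2 = 4.089316×10^8 km.
On the circular orbit at r = 6.8816×10^8 km, v_c = √(μ/r) = 13.8649 km/s.
Transfer-orbit speed at the same r (vis-viva, a = a_t): v_t = √[μ(2/r − 1/a_t)] = 7.80850 km/s.
Δv₂ = |v_t − v_c| = |7.80850 − 13.8649| = 6.056 km/s.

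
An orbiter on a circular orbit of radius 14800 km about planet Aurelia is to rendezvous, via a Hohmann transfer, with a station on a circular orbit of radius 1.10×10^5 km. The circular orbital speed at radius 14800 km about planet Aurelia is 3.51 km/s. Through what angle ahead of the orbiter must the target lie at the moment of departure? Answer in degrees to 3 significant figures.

φ = 103°

From the circular-orbit relation v² = μ/r at r = 14800 km: μ = v²r = (3.51)² × 14800 = 1.82337×10^5 km³/s².
Semi-major axis of the transfer orbit: a_t = (14800 + 1.100×10^5)/2 = 62400 km.
The half-period of the transfer ellipse is t = π√(a_t³/μ) = 1.14680×10^5 s.
Target angular speed ω₂ = √(μ/r₂³) = 1.17044×10^-5 rad/s.
Angle swept by the target during transfer: ω₂·t = 1.3423 rad = 76.91°.
The orbiter traverses 180° on the transfer ellipse, so the target must lead by 180° − 76.91° = 103°.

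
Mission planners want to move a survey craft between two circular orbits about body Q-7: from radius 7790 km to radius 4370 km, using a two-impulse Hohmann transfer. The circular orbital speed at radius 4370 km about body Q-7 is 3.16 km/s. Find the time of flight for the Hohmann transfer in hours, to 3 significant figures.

From the circular-orbit relation v² = μ/r at r = 4370 km: μ = v²r = (3.16)² × 4370 = 43637.1 km³/s².
Transfer-ellipse semi-major axis a_t = (r₁ + r₂)/2 = (7790 + 4370)/2 = 6080 km.
By Kepler's third law the transfer-orbit period is T = 2π√(a_t³/μ), so t = T/2 = 7130 s.
Converting: 7130 s ÷ 3600 s/hour = 1.98 hours.

t = 1.98 hours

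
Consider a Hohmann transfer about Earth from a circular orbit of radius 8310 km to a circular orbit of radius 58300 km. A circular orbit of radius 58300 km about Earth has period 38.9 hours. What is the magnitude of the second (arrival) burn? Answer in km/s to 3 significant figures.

From Kepler's third law T² = 4π²r³/μ at r = 58300 km, T = 38.9 hours = 38.9 × 3600 s = 1.4004×10^5 s: μ = 4π²r³/T² = 3.98897×10^5 km³/s².
Transfer-ellipse semi-major axis a_t = (r₁ + r₂)/2 = (8310 + 58300)/2 = 33305 km.
On the circular orbit at r = 58300 km, v_c = √(μ/r) = 2.616 km/s.
Transfer-orbit speed at the same r (vis-viva, a = a_t): v_t = √[μ(2/r − 1/a_t)] = 1.307 km/s.
Δv₂ = |v_t − v_c| = |1.307 − 2.616| = 1.309 km/s.

Δv₂ = 1.31 km/s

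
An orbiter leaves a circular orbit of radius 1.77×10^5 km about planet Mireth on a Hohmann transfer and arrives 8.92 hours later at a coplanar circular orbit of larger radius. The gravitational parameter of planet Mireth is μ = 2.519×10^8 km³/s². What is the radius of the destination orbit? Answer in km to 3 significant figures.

r₂ = 4.18×10^5 km

Transfer time t = 8.92 hours = 32112 s, and t = π√(a_t³/μ).
So a_t = (μ t²/π²)^(1/3) = (2.519×10^8 × (32112)² / π²)^(1/3) = 2.9745×10^5 km.
Since a_t = (r₁ + r₂)/2, r₂ = 2a_t − r₁ = 2×2.9745×10^5 − 1.770×10^5 = 4.179×10^5 km.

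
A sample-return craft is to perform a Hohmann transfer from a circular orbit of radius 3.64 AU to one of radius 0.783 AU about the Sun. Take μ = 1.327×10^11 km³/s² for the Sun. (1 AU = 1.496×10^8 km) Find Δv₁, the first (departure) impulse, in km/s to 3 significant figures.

Δv₁ = 6.32 km/s

In km: r₁ = 3.64 × 1.496×10^8 = 5.44544×10^8 km; r₂ = 0.783 × 1.496×10^8 = 1.171368×10^8 km.
Semi-major axis of the transfer orbit: a_t = (5.44544×10^8 + 1.171368×10^8)/2 = 3.308404×10^8 km.
Circular speed at r = 5.44544×10^8 km: v_c = √(μ/r) = 15.611 km/s.
Transfer-orbit speed at the same r (vis-viva, a = a_t): v_t = √[μ(2/r − 1/a_t)] = 9.2887 km/s.
Δv₁ = |v_t − v_c| = |9.2887 − 15.611| = 6.322 km/s.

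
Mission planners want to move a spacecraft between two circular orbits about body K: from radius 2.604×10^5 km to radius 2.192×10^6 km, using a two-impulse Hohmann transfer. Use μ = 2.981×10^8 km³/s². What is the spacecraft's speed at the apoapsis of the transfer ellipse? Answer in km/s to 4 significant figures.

v = 5.374 km/s

Semi-major axis of the transfer orbit: a_t = (2.604×10^5 + 2.192×10^6)/2 = 1.2262×10^6 km.
At apoapsis, r = 2.192×10^6 km.
From the vis-viva equation, v = √[μ(2/r − 1/a_t)] = 5.374 km/s.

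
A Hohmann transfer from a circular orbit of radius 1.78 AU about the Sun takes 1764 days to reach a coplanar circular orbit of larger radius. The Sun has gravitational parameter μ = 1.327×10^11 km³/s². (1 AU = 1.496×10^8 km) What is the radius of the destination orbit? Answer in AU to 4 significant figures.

In km: r₁ = 1.78 × 1.496×10^8 = 2.66288×10^8 km.
Transfer time t = 1764 days = 1.524096×10^8 s, and t = π√(a_t³/μ).
So a_t = (μ t²/π²)^(1/3) = (1.327×10^11 × (1.524096×10^8)² / π²)^(1/3) = 6.7847×10^8 km.
Since a_t = (r₁ + r₂)/2, r₂ = 2a_t − r₁ = 2×6.7847×10^8 − 2.66288×10^8 = 1.090652×10^9 km.
In AU: r₂ = 1.090652×10^9 / 1.496×10^8 = 7.290 AU.

r₂ = 7.290 AU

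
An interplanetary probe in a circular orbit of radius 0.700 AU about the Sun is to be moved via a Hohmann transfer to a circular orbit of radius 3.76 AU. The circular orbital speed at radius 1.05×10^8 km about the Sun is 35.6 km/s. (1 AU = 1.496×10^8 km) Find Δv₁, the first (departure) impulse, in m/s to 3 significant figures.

From the circular-orbit relation v² = μ/r at r = 1.05×10^8 km: μ = v²r = (35.6)² × 1.05×10^8 = 1.33073×10^11 km³/s².
In km: r₁ = 0.700 × 1.496×10^8 = 1.0472×10^8 km; r₂ = 3.76 × 1.496×10^8 = 5.62496×10^8 km.
Semi-major axis of the transfer orbit: a_t = (1.0472×10^8 + 5.62496×10^8)/2 = 3.33608×10^8 km.
Circular speed at r = 1.0472×10^8 km: v_c = √(μ/r) = 35.65 km/s.
Transfer-orbit speed at the same r (vis-viva, a = a_t): v_t = √[μ(2/r − 1/a_t)] = 46.29 km/s.
Δv₁ = |v_t − v_c| = |46.29 − 35.65| = 10.64 km/s.

Δv₁ = 10600 m/s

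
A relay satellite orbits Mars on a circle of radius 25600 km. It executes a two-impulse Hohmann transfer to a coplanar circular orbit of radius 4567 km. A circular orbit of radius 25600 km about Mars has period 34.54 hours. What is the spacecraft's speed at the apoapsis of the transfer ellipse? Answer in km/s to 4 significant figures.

v = 0.7118 km/s

From Kepler's third law T² = 4π²r³/μ at r = 25600 km, T = 34.54 hours = 34.54 × 3600 s = 1.24344×10^5 s: μ = 4π²r³/T² = 42838.1 km³/s².
Semi-major axis of the transfer orbit: a_t = (25600 + 4567)/2 = 15083.5 km.
At apoapsis, r = 25600 km.
From the vis-viva equation, v = √[μ(2/r − 1/a_t)] = 0.7118 km/s.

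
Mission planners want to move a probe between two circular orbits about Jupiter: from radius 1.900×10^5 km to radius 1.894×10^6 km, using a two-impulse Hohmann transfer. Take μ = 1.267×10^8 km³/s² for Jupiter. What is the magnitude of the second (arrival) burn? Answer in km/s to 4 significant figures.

Transfer-ellipse semi-major axis a_t = (r₁ + r₂)/2 = (1.900×10^5 + 1.894×10^6)/2 = 1.042×10^6 km.
On the circular orbit at r = 1.894×10^6 km, v_c = √(μ/r) = 8.179 km/s.
Transfer-orbit speed at the same r (vis-viva, a = a_t): v_t = √[μ(2/r − 1/a_t)] = 3.493 km/s.
Δv₂ = |v_t − v_c| = |3.493 − 8.179| = 4.686 km/s.

Δv₂ = 4.686 km/s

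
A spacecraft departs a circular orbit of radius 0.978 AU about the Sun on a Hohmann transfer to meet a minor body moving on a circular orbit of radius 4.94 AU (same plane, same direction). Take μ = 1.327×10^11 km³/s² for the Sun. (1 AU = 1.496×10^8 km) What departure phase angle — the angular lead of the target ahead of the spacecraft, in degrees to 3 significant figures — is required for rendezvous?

In km: r₁ = 0.978 × 1.496×10^8 = 1.463088×10^8 km; r₂ = 4.94 × 1.496×10^8 = 7.39024×10^8 km.
The Hohmann ellipse has a_t = (r₁ + r₂)/2 = 4.426664×10^8 km.
Transfer time t = π√(a_t³/μ) = 8.032103×10^7 s.
Target angular speed ω₂ = √(μ/r₂³) = 1.813208×10^-8 rad/s.
Angle swept by the target during transfer: ω₂·t = 1.456387 rad = 83.44°.
The spacecraft traverses 180° on the transfer ellipse, so the target must lead by 180° − 83.44° = 96.6°.

φ = 96.6°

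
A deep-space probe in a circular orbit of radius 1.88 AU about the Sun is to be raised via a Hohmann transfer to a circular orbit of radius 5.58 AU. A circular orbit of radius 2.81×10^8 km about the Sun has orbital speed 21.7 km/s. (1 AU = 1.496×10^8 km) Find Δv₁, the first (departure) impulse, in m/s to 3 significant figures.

Δv₁ = 4840 m/s

From the circular-orbit relation v² = μ/r at r = 2.81×10^8 km: μ = v²r = (21.7)² × 2.81×10^8 = 1.32320×10^11 km³/s².
In km: r₁ = 1.88 × 1.496×10^8 = 2.81248×10^8 km; r₂ = 5.58 × 1.496×10^8 = 8.34768×10^8 km.
The Hohmann ellipse has a_t = (r₁ + r₂)/2 = 5.58008×10^8 km.
Circular speed at r = 2.81248×10^8 km: v_c = √(μ/r) = 21.6904 km/s.
Transfer-orbit speed at the same r (vis-viva, a = a_t): v_t = √[μ(2/r − 1/a_t)] = 26.5296 km/s.
Δv₁ = |v_t − v_c| = |26.5296 − 21.6904| = 4.839 km/s.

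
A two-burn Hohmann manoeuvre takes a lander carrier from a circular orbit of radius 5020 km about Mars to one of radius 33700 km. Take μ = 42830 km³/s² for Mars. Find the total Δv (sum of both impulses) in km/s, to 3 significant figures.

Δv = 1.49 km/s

Transfer-ellipse semi-major axis a_t = (r₁ + r₂)/2 = (5020 + 33700)/2 = 19360 km.
Circular speed at r₁: v₁ = √(μ/r₁) = √(42830/5020) = 2.92094 km/s.
Transfer-orbit speed at r₁ (vis-viva): v_p = √[μ(2/r₁ − 1/a_t)] = 3.85376 km/s.
First burn Δv₁ = |v_p − v₁| = 0.9328 km/s.
Circular speed at r₂: v₂ = √(μ/r₂) = 1.1274 km/s.
Transfer-orbit speed at r₂: v_a = √[μ(2/r₂ − 1/a_t)] = 0.57406 km/s.
Second burn Δv₂ = |v₂ − v_a| = 0.5533 km/s.
Δv = Δv₁ + Δv₂ = 0.9328 + 0.5533 = 1.486 km/s.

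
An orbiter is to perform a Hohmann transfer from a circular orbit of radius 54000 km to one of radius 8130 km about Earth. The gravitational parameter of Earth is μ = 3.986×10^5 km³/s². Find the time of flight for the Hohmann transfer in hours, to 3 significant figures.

Transfer-ellipse semi-major axis a_t = (r₁ + r₂)/2 = (54000 + 8130)/2 = 31065 km.
Transfer time t = π√(a_t³/μ) = π√((31065)³ / 3.986×10^5) = 27250 s.
Converting: 27250 s ÷ 3600 s/hour = 7.57 hours.

t = 7.57 hours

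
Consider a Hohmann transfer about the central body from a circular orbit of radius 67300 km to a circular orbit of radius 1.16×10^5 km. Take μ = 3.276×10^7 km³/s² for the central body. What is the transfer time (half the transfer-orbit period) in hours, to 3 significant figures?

Transfer-ellipse semi-major axis a_t = (r₁ + r₂)/2 = (67300 + 1.160×10^5)/2 = 91650 km.
By Kepler's third law the transfer-orbit period is T = 2π√(a_t³/μ), so t = T/2 = 15230 s.
Converting: 15230 s ÷ 3600 s/hour = 4.23 hours.

t = 4.23 hours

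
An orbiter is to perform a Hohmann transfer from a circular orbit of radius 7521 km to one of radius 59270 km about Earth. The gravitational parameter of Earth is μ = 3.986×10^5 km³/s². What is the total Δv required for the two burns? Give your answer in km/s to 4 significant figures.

Δv = 3.781 km/s

The Hohmann ellipse has a_t = (r₁ + r₂)/2 = 33395.5 km.
At r₁ the circular-orbit speed is v₁ = √(μ/r₁) = 7.2800 km/s.
On the transfer ellipse at r₁, v² = μ(2/r − 1/a) gives v_p = √[μ(2/r₁ − 1/a_t)] = 9.6985 km/s.
First burn Δv₁ = |v_p − v₁| = 2.4185 km/s.
At r₂, v₂ = √(μ/r₂) = 2.5933 km/s.
Transfer-orbit speed at r₂: v_a = √[μ(2/r₂ − 1/a_t)] = 1.2307 km/s.
Second burn Δv₂ = |v₂ − v_a| = 1.3626 km/s.
Δv = Δv₁ + Δv₂ = 2.4185 + 1.3626 = 3.781 km/s.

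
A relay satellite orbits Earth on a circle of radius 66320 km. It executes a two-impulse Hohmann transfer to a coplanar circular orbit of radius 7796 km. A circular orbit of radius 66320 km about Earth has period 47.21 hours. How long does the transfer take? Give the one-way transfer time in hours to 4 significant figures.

t = 9.860 hours

From Kepler's third law T² = 4π²r³/μ at r = 66320 km, T = 47.21 hours = 47.21 × 3600 s = 1.69956×10^5 s: μ = 4π²r³/T² = 3.98676×10^5 km³/s².
The Hohmann ellipse has a_t = (r₁ + r₂)/2 = 37058 km.
Half the transfer-orbit period gives t = π√(a_t³/μ) = 35495 s.
Converting: 35495 s ÷ 3600 s/hour = 9.860 hours.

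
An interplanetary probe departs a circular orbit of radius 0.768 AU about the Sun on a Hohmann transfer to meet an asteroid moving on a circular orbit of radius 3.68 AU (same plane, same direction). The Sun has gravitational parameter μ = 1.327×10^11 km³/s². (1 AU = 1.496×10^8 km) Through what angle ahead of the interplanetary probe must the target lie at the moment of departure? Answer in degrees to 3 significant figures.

In km: r₁ = 0.768 × 1.496×10^8 = 1.148928×10^8 km; r₂ = 3.68 × 1.496×10^8 = 5.50528×10^8 km.
Semi-major axis of the transfer orbit: a_t = (1.148928×10^8 + 5.50528×10^8)/2 = 3.327104×10^8 km.
The half-period of the transfer ellipse is t = π√(a_t³/μ) = 5.234×10^7 s.
Target angular speed ω₂ = √(μ/r₂³) = 2.820×10^-8 rad/s.
Angle swept by the target during transfer: ω₂·t = 1.476 rad = 84.57°.
The interplanetary probe traverses 180° on the transfer ellipse, so the target must lead by 180° − 84.57° = 95.4°.

φ = 95.4°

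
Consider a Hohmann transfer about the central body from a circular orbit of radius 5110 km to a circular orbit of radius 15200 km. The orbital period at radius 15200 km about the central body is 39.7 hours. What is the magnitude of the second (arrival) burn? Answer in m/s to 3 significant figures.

Δv₂ = 194 m/s

From Kepler's third law T² = 4π²r³/μ at r = 15200 km, T = 39.7 hours = 39.7 × 3600 s = 1.4292×10^5 s: μ = 4π²r³/T² = 6787.42 km³/s².
Semi-major axis of the transfer orbit: a_t = (5110 + 15200)/2 = 10155 km.
On the circular orbit at r = 15200 km, v_c = √(μ/r) = 0.6682 km/s.
Transfer-orbit speed at the same r (vis-viva, a = a_t): v_t = √[μ(2/r − 1/a_t)] = 0.4740 km/s.
Δv₂ = |v_t − v_c| = |0.4740 − 0.6682| = 0.1942 km/s.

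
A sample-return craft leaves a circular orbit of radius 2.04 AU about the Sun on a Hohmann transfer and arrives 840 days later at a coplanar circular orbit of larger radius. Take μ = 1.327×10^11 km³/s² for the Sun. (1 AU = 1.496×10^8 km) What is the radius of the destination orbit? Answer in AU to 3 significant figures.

In km: r₁ = 2.04 × 1.496×10^8 = 3.05184×10^8 km.
Transfer time t = 840 days = 7.2576×10^7 s, and t = π√(a_t³/μ).
So a_t = (μ t²/π²)^(1/3) = (1.327×10^11 × (7.2576×10^7)² / π²)^(1/3) = 4.1373×10^8 km.
Since a_t = (r₁ + r₂)/2, r₂ = 2a_t − r₁ = 2×4.1373×10^8 − 3.05184×10^8 = 5.22276×10^8 km.
In AU: r₂ = 5.22276×10^8 / 1.496×10^8 = 3.49 AU.

r₂ = 3.49 AU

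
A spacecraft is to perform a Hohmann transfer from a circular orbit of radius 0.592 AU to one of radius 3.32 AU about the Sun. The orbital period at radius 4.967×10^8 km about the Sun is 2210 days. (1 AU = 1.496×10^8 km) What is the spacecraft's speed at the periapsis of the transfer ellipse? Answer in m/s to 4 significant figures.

From Kepler's third law T² = 4π²r³/μ at r = 4.967×10^8 km, T = 2210 days = 2210 × 86400 s = 1.90944×10^8 s: μ = 4π²r³/T² = 1.32688×10^11 km³/s².
In km: r₁ = 0.592 × 1.496×10^8 = 8.85632×10^7 km; r₂ = 3.32 × 1.496×10^8 = 4.96672×10^8 km.
The Hohmann ellipse has a_t = (r₁ + r₂)/2 = 2.926176×10^8 km.
The periapsis of the transfer ellipse is at r = 8.85632×10^7 km.
From the vis-viva equation, v = √[μ(2/r − 1/a_t)] = 50.43 km/s.

v = 50430 m/s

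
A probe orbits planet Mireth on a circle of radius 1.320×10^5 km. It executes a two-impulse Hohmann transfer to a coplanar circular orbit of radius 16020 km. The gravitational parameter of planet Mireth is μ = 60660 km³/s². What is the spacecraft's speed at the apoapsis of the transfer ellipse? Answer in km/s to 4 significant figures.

v = 0.3154 km/s

The Hohmann ellipse has a_t = (r₁ + r₂)/2 = 74010 km.
At apoapsis, r = 1.320×10^5 km.
From the vis-viva equation, v = √[μ(2/r − 1/a_t)] = 0.3154 km/s.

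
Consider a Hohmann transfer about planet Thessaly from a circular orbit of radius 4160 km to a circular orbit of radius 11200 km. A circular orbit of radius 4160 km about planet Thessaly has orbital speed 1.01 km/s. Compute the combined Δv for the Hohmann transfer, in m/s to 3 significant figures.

From the circular-orbit relation v² = μ/r at r = 4160 km: μ = v²r = (1.01)² × 4160 = 4243.62 km³/s².
Transfer-ellipse semi-major axis a_t = (r₁ + r₂)/2 = (4160 + 11200)/2 = 7680 km.
At r₁ the circular-orbit speed is v₁ = √(μ/r₁) = 1.0100 km/s.
Transfer-orbit speed at r₁ (vis-viva equation): v_p = √[μ(2/r₁ − 1/a_t)] = 1.2197 km/s.
First burn Δv₁ = |v_p − v₁| = 0.2097 km/s.
At r₂, v₂ = √(μ/r₂) = 0.6155 km/s.
Transfer-orbit speed at r₂: v_a = √[μ(2/r₂ − 1/a_t)] = 0.4530 km/s.
Second burn Δv₂ = |v₂ − v_a| = 0.1625 km/s.
Total Δv = Δv₁ + Δv₂ = 0.3722 km/s.

Δv = 372 m/s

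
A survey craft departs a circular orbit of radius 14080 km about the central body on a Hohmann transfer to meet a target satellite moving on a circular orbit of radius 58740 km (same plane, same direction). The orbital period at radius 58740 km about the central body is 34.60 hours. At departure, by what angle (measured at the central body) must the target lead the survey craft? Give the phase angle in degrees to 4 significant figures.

From Kepler's third law T² = 4π²r³/μ at r = 58740 km, T = 34.60 hours = 34.60 × 3600 s = 1.2456×10^5 s: μ = 4π²r³/T² = 5.15709×10^5 km³/s².
Semi-major axis of the transfer orbit: a_t = (14080 + 58740)/2 = 36410 km.
Transfer time t = π√(a_t³/μ) = 30393 s.
Target angular speed ω₂ = √(μ/r₂³) = 5.0443×10^-5 rad/s.
Angle swept by the target during transfer: ω₂·t = 1.5331 rad = 87.84°.
The survey craft traverses 180° on the transfer ellipse, so the target must lead by 180° − 87.84° = 92.16°.

φ = 92.16°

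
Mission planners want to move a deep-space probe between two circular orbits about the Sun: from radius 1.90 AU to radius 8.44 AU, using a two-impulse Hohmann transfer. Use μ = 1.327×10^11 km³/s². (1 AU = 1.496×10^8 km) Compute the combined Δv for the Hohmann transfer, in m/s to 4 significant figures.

In km: r₁ = 1.90 × 1.496×10^8 = 2.8424×10^8 km; r₂ = 8.44 × 1.496×10^8 = 1.262624×10^9 km.
Transfer-ellipse semi-major axis a_t = (r₁ + r₂)/2 = (2.8424×10^8 + 1.262624×10^9)/2 = 7.73432×10^8 km.
Circular speed at r₁: v₁ = √(μ/r₁) = √(1.327×10^11/2.8424×10^8) = 21.61 km/s.
Transfer-orbit speed at r₁ (vis-viva equation): v_p = √[μ(2/r₁ − 1/a_t)] = 27.61 km/s.
First burn Δv₁ = |v_p − v₁| = 6.000 km/s.
Circular speed at r₂: v₂ = √(μ/r₂) = 10.252 km/s.
Transfer-orbit speed at r₂: v_a = √[μ(2/r₂ − 1/a_t)] = 6.2148 km/s.
Second burn Δv₂ = |v₂ − v_a| = 4.037 km/s.
Δv = Δv₁ + Δv₂ = 6.000 + 4.037 = 10.04 km/s.

Δv = 10040 m/s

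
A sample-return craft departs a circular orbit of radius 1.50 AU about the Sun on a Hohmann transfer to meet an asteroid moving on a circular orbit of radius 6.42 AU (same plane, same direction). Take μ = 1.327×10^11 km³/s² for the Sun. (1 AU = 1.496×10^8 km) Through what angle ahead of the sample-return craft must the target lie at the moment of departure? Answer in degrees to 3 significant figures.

In km: r₁ = 1.50 × 1.496×10^8 = 2.244×10^8 km; r₂ = 6.42 × 1.496×10^8 = 9.60432×10^8 km.
Semi-major axis of the transfer orbit: a_t = (2.244×10^8 + 9.60432×10^8)/2 = 5.92416×10^8 km.
Transfer time t = π√(a_t³/μ) = 1.2435×10^8 s.
Target angular speed ω₂ = √(μ/r₂³) = 1.2239×10^-8 rad/s.
Angle swept by the target during transfer: ω₂·t = 1.522 rad = 87.20°.
Arrival is 180° from departure on the ellipse, so φ = 180° − 87.20° = 92.8°.

φ = 92.8°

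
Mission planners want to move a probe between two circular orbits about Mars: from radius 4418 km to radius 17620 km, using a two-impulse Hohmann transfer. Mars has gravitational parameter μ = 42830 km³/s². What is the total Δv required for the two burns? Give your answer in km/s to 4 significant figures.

Δv = 1.396 km/s

Transfer-ellipse semi-major axis a_t = (r₁ + r₂)/2 = (4418 + 17620)/2 = 11019 km.
Circular speed at r₁: v₁ = √(μ/r₁) = √(42830/4418) = 3.1136 km/s.
On the transfer ellipse at r₁, v² = μ(2/r − 1/a) gives v_p = √[μ(2/r₁ − 1/a_t)] = 3.9373 km/s.
First burn Δv₁ = |v_p − v₁| = 0.8237 km/s.
Circular speed at r₂: v₂ = √(μ/r₂) = 1.5591 km/s.
Transfer-orbit speed at r₂: v_a = √[μ(2/r₂ − 1/a_t)] = 0.98722 km/s.
Second burn Δv₂ = |v₂ − v_a| = 0.5719 km/s.
Total Δv = Δv₁ + Δv₂ = 1.396 km/s.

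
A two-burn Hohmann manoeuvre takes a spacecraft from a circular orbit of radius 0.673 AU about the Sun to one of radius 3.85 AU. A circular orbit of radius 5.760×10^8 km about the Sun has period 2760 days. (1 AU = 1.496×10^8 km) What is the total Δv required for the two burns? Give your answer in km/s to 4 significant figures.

Δv = 17.96 km/s

From Kepler's third law T² = 4π²r³/μ at r = 5.760×10^8 km, T = 2760 days = 2760 × 86400 s = 2.38464×10^8 s: μ = 4π²r³/T² = 1.32673×10^11 km³/s².
In km: r₁ = 0.673 × 1.496×10^8 = 1.006808×10^8 km; r₂ = 3.85 × 1.496×10^8 = 5.7596×10^8 km.
The Hohmann ellipse has a_t = (r₁ + r₂)/2 = 3.383204×10^8 km.
Circular speed at r₁: v₁ = √(μ/r₁) = √(1.32673×10^11/1.006808×10^8) = 36.30 km/s.
Transfer-orbit speed at r₁ (vis-viva equation): v_p = √[μ(2/r₁ − 1/a_t)] = 47.36 km/s.
First burn Δv₁ = |v_p − v₁| = 11.06 km/s.
Circular speed at r₂: v₂ = √(μ/r₂) = 15.1773 km/s.
Transfer-orbit speed at r₂: v_a = √[μ(2/r₂ − 1/a_t)] = 8.27949 km/s.
Second burn Δv₂ = |v₂ − v_a| = 6.898 km/s.
Δv = Δv₁ + Δv₂ = 11.06 + 6.898 = 17.96 km/s.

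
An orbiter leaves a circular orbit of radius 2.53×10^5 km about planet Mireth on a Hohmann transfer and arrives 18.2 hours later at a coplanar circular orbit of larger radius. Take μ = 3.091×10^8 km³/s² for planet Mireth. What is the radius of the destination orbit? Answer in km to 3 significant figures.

r₂ = 7.72×10^5 km

Transfer time t = 18.2 hours = 65520 s, and t = π√(a_t³/μ).
So a_t = (μ t²/π²)^(1/3) = (3.091×10^8 × (65520)² / π²)^(1/3) = 5.1229×10^5 km.
Since a_t = (r₁ + r₂)/2, r₂ = 2a_t − r₁ = 2×5.1229×10^5 − 2.530×10^5 = 7.7158×10^5 km.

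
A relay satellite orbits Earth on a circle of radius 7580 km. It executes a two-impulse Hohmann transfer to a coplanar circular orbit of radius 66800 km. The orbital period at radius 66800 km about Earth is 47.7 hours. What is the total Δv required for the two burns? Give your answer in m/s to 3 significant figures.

From Kepler's third law T² = 4π²r³/μ at r = 66800 km, T = 47.7 hours = 47.7 × 3600 s = 1.7172×10^5 s: μ = 4π²r³/T² = 3.99068×10^5 km³/s².
Semi-major axis of the transfer orbit: a_t = (7580 + 66800)/2 = 37190 km.
At r₁ the circular-orbit speed is v₁ = √(μ/r₁) = 7.25586 km/s.
On the transfer ellipse at r₁, vis-viva gives v_p = √[μ(2/r₁ − 1/a_t)] = 9.72443 km/s.
First burn Δv₁ = |v_p − v₁| = 2.4686 km/s.
Circular speed at r₂: v₂ = √(μ/r₂) = 2.4442 km/s.
Transfer-orbit speed at r₂: v_a = √[μ(2/r₂ − 1/a_t)] = 1.1035 km/s.
Second burn Δv₂ = |v₂ − v_a| = 1.3407 km/s.
Total Δv = Δv₁ + Δv₂ = 3.809 km/s.

Δv = 3810 m/s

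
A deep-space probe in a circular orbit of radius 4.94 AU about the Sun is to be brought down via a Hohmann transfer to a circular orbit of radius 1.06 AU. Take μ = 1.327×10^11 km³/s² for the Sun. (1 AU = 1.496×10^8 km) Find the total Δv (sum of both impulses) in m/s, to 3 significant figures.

In km: r₁ = 4.94 × 1.496×10^8 = 7.39024×10^8 km; r₂ = 1.06 × 1.496×10^8 = 1.58576×10^8 km.
The Hohmann ellipse has a_t = (r₁ + r₂)/2 = 4.488×10^8 km.
At r₁ the circular-orbit speed is v₁ = √(μ/r₁) = 13.40 km/s.
On the transfer ellipse at r₁, v² = μ(2/r − 1/a) gives v_a = √[μ(2/r₁ − 1/a_t)] = 7.965 km/s.
First burn Δv₁ = |v_a − v₁| = 5.435 km/s.
At r₂, v₂ = √(μ/r₂) = 28.928 km/s.
Transfer-orbit speed at r₂: v_p = √[μ(2/r₂ − 1/a_t)] = 37.121 km/s.
Second burn Δv₂ = |v₂ − v_p| = 8.193 km/s.
Δv = Δv₁ + Δv₂ = 5.435 + 8.193 = 13.63 km/s.

Δv = 13600 m/s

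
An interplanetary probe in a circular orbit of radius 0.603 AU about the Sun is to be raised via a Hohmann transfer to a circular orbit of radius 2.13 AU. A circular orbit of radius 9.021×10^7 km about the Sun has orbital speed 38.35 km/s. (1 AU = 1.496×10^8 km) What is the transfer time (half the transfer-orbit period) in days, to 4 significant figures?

t = 291.8 days

From the circular-orbit relation v² = μ/r at r = 9.021×10^7 km: μ = v²r = (38.35)² × 9.021×10^7 = 1.32674×10^11 km³/s².
In km: r₁ = 0.603 × 1.496×10^8 = 9.02088×10^7 km; r₂ = 2.13 × 1.496×10^8 = 3.18648×10^8 km.
Semi-major axis of the transfer orbit: a_t = (9.02088×10^7 + 3.18648×10^8)/2 = 2.044284×10^8 km.
Transfer time t = π√(a_t³/μ) = π√((2.044284×10^8)³ / 1.32674×10^11) = 2.521×10^7 s.
Converting: 2.521×10^7 s ÷ 86400 s/day = 291.8 days.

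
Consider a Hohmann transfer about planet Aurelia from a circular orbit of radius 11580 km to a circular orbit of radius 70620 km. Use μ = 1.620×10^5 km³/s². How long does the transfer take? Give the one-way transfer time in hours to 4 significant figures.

The Hohmann ellipse has a_t = (r₁ + r₂)/2 = 41100 km.
Transfer time t = π√(a_t³/μ) = π√((41100)³ / 1.620×10^5) = 65040 s.
Converting: 65040 s ÷ 3600 s/hour = 18.07 hours.

t = 18.07 hours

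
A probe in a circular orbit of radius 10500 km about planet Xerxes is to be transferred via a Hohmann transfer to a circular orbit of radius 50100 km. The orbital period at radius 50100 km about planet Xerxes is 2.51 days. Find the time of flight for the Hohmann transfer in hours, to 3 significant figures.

t = 14.2 hours

From Kepler's third law T² = 4π²r³/μ at r = 50100 km, T = 2.51 days = 2.51 × 86400 s = 2.16864×10^5 s: μ = 4π²r³/T² = 1.05560×10^5 km³/s².
Transfer-ellipse semi-major axis a_t = (r₁ + r₂)/2 = (10500 + 50100)/2 = 30300 km.
By Kepler's third law the transfer-orbit period is T = 2π√(a_t³/μ), so t = T/2 = 51000 s.
Converting: 51000 s ÷ 3600 s/hour = 14.2 hours.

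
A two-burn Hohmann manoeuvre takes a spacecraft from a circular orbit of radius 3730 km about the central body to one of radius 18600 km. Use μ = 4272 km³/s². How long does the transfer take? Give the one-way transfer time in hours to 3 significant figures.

t = 15.8 hours

The Hohmann ellipse has a_t = (r₁ + r₂)/2 = 11165 km.
By Kepler's third law the transfer-orbit period is T = 2π√(a_t³/μ), so t = T/2 = 56710 s.
Converting: 56710 s ÷ 3600 s/hour = 15.8 hours.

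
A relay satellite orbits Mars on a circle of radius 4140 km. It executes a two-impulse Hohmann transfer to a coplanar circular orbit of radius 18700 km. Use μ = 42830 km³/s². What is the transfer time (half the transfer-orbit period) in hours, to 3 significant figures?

t = 5.15 hours

The Hohmann ellipse has a_t = (r₁ + r₂)/2 = 11420 km.
Half the transfer-orbit period gives t = π√(a_t³/μ) = 18530 s.
Converting: 18530 s ÷ 3600 s/hour = 5.15 hours.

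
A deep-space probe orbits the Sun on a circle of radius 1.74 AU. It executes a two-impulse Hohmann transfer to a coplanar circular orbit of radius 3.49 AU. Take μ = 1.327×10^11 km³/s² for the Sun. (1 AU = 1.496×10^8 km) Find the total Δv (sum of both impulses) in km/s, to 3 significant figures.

Δv = 6.44 km/s

In km: r₁ = 1.74 × 1.496×10^8 = 2.60304×10^8 km; r₂ = 3.49 × 1.496×10^8 = 5.22104×10^8 km.
Transfer-ellipse semi-major axis a_t = (r₁ + r₂)/2 = (2.60304×10^8 + 5.22104×10^8)/2 = 3.91204×10^8 km.
Circular speed at r₁: v₁ = √(μ/r₁) = √(1.327×10^11/2.60304×10^8) = 22.5785 km/s.
On the transfer ellipse at r₁, v² = μ(2/r − 1/a) gives v_p = √[μ(2/r₁ − 1/a_t)] = 26.0839 km/s.
First burn Δv₁ = |v_p − v₁| = 3.505 km/s.
Circular speed at r₂: v₂ = √(μ/r₂) = 15.943 km/s.
Transfer-orbit speed at r₂: v_a = √[μ(2/r₂ − 1/a_t)] = 13.005 km/s.
Second burn Δv₂ = |v₂ − v_a| = 2.938 km/s.
Total Δv = Δv₁ + Δv₂ = 6.443 km/s.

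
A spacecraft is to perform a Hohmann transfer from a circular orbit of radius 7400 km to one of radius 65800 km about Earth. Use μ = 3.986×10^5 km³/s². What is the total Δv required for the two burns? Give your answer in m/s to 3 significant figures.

Transfer-ellipse semi-major axis a_t = (r₁ + r₂)/2 = (7400 + 65800)/2 = 36600 km.
At r₁ the circular-orbit speed is v₁ = √(μ/r₁) = 7.3393 km/s.
Transfer-orbit speed at r₁ (vis-viva): v_p = √[μ(2/r₁ − 1/a_t)] = 9.8407 km/s.
First burn Δv₁ = |v_p − v₁| = 2.501 km/s.
Circular speed at r₂: v₂ = √(μ/r₂) = 2.46125 km/s.
Transfer-orbit speed at r₂: v_a = √[μ(2/r₂ − 1/a_t)] = 1.10670 km/s.
Second burn Δv₂ = |v₂ − v_a| = 1.355 km/s.
Δv = Δv₁ + Δv₂ = 2.501 + 1.355 = 3.856 km/s.

Δv = 3860 m/s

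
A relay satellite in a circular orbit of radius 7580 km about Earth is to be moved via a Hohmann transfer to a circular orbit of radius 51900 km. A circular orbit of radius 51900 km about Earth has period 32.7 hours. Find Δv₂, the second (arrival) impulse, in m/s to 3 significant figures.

From Kepler's third law T² = 4π²r³/μ at r = 51900 km, T = 32.7 hours = 32.7 × 3600 s = 1.1772×10^5 s: μ = 4π²r³/T² = 3.98255×10^5 km³/s².
The Hohmann ellipse has a_t = (r₁ + r₂)/2 = 29740 km.
Circular speed at r = 51900 km: v_c = √(μ/r) = 2.770 km/s.
Transfer-orbit speed at the same r (vis-viva, a = a_t): v_t = √[μ(2/r − 1/a_t)] = 1.398 km/s.
Δv₂ = |v_t − v_c| = |1.398 − 2.770| = 1.372 km/s.

Δv₂ = 1370 m/s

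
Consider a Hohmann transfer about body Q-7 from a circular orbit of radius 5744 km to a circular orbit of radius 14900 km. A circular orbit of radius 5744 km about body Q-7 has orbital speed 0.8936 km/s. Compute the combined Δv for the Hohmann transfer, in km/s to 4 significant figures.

Δv = 0.3210 km/s

From the circular-orbit relation v² = μ/r at r = 5744 km: μ = v²r = (0.8936)² × 5744 = 4586.70 km³/s².
Transfer-ellipse semi-major axis a_t = (r₁ + r₂)/2 = (5744 + 14900)/2 = 10322 km.
Circular speed at r₁: v₁ = √(μ/r₁) = √(4586.70/5744) = 0.893600 km/s.
Transfer-orbit speed at r₁ (vis-viva): v_p = √[μ(2/r₁ − 1/a_t)] = 1.07363 km/s.
First burn Δv₁ = |v_p − v₁| = 0.18003 km/s.
At r₂, v₂ = √(μ/r₂) = 0.55483 km/s.
Transfer-orbit speed at r₂: v_a = √[μ(2/r₂ − 1/a_t)] = 0.41389 km/s.
Second burn Δv₂ = |v₂ − v_a| = 0.14094 km/s.
Total Δv = Δv₁ + Δv₂ = 0.3210 km/s.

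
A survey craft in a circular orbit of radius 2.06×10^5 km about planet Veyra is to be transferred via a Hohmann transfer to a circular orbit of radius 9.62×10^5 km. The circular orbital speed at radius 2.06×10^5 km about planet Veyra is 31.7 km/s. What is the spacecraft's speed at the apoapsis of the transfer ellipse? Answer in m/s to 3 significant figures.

From the circular-orbit relation v² = μ/r at r = 2.06×10^5 km: μ = v²r = (31.7)² × 2.06×10^5 = 2.07007×10^8 km³/s².
The Hohmann ellipse has a_t = (r₁ + r₂)/2 = 5.840×10^5 km.
The apoapsis of the transfer ellipse is at r = 9.620×10^5 km.
Applying v² = μ(2/r − 1/a_t): v = 8.712 km/s.

v = 8710 m/s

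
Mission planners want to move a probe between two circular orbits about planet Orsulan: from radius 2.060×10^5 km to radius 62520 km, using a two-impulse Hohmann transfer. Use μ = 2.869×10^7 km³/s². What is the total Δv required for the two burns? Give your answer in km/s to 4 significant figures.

Semi-major axis of the transfer orbit: a_t = (2.060×10^5 + 62520)/2 = 1.3426×10^5 km.
Circular speed at r₁: v₁ = √(μ/r₁) = √(2.869×10^7/2.060×10^5) = 11.801 km/s.
On the transfer ellipse at r₁, v² = μ(2/r − 1/a) gives v_a = √[μ(2/r₁ − 1/a_t)] = 8.0532 km/s.
First burn Δv₁ = |v_a − v₁| = 3.748 km/s.
Circular speed at r₂: v₂ = √(μ/r₂) = 21.422 km/s.
Transfer-orbit speed at r₂: v_p = √[μ(2/r₂ − 1/a_t)] = 26.535 km/s.
Second burn Δv₂ = |v₂ − v_p| = 5.113 km/s.
Total Δv = Δv₁ + Δv₂ = 8.861 km/s.

Δv = 8.861 km/s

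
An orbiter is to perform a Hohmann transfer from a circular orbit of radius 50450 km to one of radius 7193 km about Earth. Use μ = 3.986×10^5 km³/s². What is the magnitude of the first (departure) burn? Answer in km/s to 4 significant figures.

Δv₁ = 1.407 km/s

Semi-major axis of the transfer orbit: a_t = (50450 + 7193)/2 = 28821.5 km.
Circular speed at r = 50450 km: v_c = √(μ/r) = 2.811 km/s.
Vis-viva on the transfer ellipse at r = 50450 km gives v_t = √[μ(2/r − 1/a_t)] = 1.404 km/s.
Δv₁ = |v_t − v_c| = |1.404 − 2.811| = 1.407 km/s.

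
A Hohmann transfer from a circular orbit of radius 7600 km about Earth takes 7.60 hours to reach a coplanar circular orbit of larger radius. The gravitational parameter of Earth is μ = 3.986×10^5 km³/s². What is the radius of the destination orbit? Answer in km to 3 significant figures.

r₂ = 54700 km

Transfer time t = 7.60 hours = 27360 s, and t = π√(a_t³/μ).
So a_t = (μ t²/π²)^(1/3) = (3.986×10^5 × (27360)² / π²)^(1/3) = 31152 km.
Since a_t = (r₁ + r₂)/2, r₂ = 2a_t − r₁ = 2×31152 − 7600 = 54704 km.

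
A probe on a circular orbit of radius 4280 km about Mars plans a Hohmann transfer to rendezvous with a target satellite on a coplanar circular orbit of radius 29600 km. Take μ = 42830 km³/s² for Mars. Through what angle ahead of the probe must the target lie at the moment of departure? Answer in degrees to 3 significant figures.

The Hohmann ellipse has a_t = (r₁ + r₂)/2 = 16940 km.
Transfer time t = π√(a_t³/μ) = 33469 s.
Target angular speed ω₂ = √(μ/r₂³) = 4.0638×10^-5 rad/s.
Angle swept by the target during transfer: ω₂·t = 1.3601 rad = 77.93°.
Arrival is 180° from departure on the ellipse, so φ = 180° − 77.93° = 102°.

φ = 102°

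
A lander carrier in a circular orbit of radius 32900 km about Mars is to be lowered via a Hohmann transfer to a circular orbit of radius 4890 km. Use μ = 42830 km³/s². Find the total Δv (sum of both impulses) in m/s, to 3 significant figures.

Δv = 1510 m/s

Semi-major axis of the transfer orbit: a_t = (32900 + 4890)/2 = 18895 km.
Circular speed at r₁: v₁ = √(μ/r₁) = √(42830/32900) = 1.14097 km/s.
Transfer-orbit speed at r₁ (vis-viva): v_a = √[μ(2/r₁ − 1/a_t)] = 0.580440 km/s.
First burn Δv₁ = |v_a − v₁| = 0.5605 km/s.
Circular speed at r₂: v₂ = √(μ/r₂) = 2.9595 km/s.
Transfer-orbit speed at r₂: v_p = √[μ(2/r₂ − 1/a_t)] = 3.9052 km/s.
Second burn Δv₂ = |v₂ − v_p| = 0.9457 km/s.
Total Δv = Δv₁ + Δv₂ = 1.506 km/s.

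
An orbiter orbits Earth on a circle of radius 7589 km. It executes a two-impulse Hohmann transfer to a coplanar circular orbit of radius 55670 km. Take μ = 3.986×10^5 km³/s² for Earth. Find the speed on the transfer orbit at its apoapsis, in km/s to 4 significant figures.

v = 1.311 km/s

The Hohmann ellipse has a_t = (r₁ + r₂)/2 = 31629.5 km.
The apoapsis of the transfer ellipse is at r = 55670 km.
Applying v² = μ(2/r − 1/a_t): v = 1.311 km/s.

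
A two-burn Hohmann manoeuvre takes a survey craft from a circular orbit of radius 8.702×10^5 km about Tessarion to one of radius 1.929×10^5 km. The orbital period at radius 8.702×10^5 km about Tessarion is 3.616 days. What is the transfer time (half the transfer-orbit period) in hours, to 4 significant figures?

t = 20.72 hours

From Kepler's third law T² = 4π²r³/μ at r = 8.702×10^5 km, T = 3.616 days = 3.616 × 86400 s = 3.124224×10^5 s: μ = 4π²r³/T² = 2.66522×10^8 km³/s².
The Hohmann ellipse has a_t = (r₁ + r₂)/2 = 5.3155×10^5 km.
Half the transfer-orbit period gives t = π√(a_t³/μ) = 74580 s.
Converting: 74580 s ÷ 3600 s/hour = 20.72 hours.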